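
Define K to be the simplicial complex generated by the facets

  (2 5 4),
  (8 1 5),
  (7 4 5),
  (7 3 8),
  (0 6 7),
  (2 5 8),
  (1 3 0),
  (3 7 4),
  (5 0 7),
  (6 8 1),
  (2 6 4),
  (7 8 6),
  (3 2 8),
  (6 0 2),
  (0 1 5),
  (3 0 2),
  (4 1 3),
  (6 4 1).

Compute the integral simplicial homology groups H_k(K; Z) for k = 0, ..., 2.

H_0 ≅ Z,  H_1 ≅ Z^2,  H_2 ≅ Z.

We work with the vertex ordering 0 < 1 < 2 < 3 < 4 < 5 < 6 < 7 < 8. The simplices of K, each written with vertices in increasing order, are:

  0-simplices (9): [0], [1], [2], [3], [4], [5], [6], [7], [8]
  1-simplices (27): (27 of them)
  2-simplices (18): [0,1,3], [0,1,5], [0,2,3], [0,2,6], [0,5,7], [0,6,7], [1,3,4], [1,4,6], [1,5,8], [1,6,8], [2,3,8], [2,4,5], [2,4,6], [2,5,8], [3,4,7], [3,7,8], [4,5,7], [6,7,8]

Hence C_0 ≅ Z^9, C_1 ≅ Z^27, C_2 ≅ Z^18.

∂_1: C_1 → C_0 maps an edge to its endpoints' difference, ∂[p,q] = q − p. For instance
  ∂[3,4] = [4] − [3].
As a 9×27 matrix over Z this has rank 8, with invariant factors (1,1,1,1,1,1,1,1).

The boundary map ∂_2: C_2 → C_1 maps a triangle to the signed sum of its edges. For instance
  ∂[0,2,3] = [2,3] − [0,3] + [0,2],
  ∂[0,2,6] = [2,6] − [0,6] + [0,2].
As a 27×18 matrix over Z this has rank 17, with invariant factors (1,1,1,1,1,1,1,1,1,1,1,1,1,1,1,1,1).

Computing H_k = (kernel of ∂_k) / (image of ∂_{k+1}):

  H_0: rank C_0 − rank ∂_1 = 9 − 8 = 1, and the invariant factors of ∂_1 are all 1, so H_0 ≅ Z.
  H_1: rank ker ∂_1 − rank ∂_2 = (27 − 8) − 17 = 2, and the invariant factors of ∂_2 are all 1, so H_1 ≅ Z^2.
  H_2: rank ker ∂_2 − rank ∂_3 = (18 − 17) − 0 = 1, and there is no ∂_3, so H_2 ≅ Z.

As a check, the Euler characteristic is 9 − 27 + 18 = 0, which agrees with 1 − 2 + 1 = 0.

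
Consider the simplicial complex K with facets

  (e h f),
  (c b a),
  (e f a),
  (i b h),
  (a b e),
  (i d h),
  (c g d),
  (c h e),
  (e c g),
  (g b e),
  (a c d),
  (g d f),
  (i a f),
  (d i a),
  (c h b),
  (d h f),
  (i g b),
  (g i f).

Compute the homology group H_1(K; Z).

H_1 ≅ Z ⊕ Z_2.

Take the total order a < b < c < d < e < f < g < h < i on the vertex set. Then K (dimension 2) consists of the simplices:

  0-simplices (9): a, b, c, d, e, f, g, h, i
  1-simplices (27): ab, ac, ad, ae, af, ai, bc, be, bg, bh, bi, cd, ce, cg, ch, df, dg, dh, di, ef, eg, eh, fg, fh, fi, gi, hi
  2-simplices (18): abc, abe, acd, adi, aef, afi, bch, beg, bgi, bhi, cdg, ceg, ceh, dfg, dfh, dhi, efh, fgi

giving chain groups C_0 ≅ Z^9, C_1 ≅ Z^27, C_2 ≅ Z^18.

The boundary map ∂_1: C_1 → C_0 is given by ∂[p,q] = [q] − [p]. For instance
  ∂af = f − a.
The resulting 9×27 matrix has rank 8, and its Smith normal form has invariant factors (1,1,1,1,1,1,1,1).

∂_2: C_2 → C_1 acts by ∂[p,q,r] = [q,r] − [p,r] + [p,q]. For instance
  ∂ceh = eh − ch + ce,
  ∂fgi = gi − fi + fg.
As a 27×18 matrix over Z this has rank 18, with invariant factors (1,1,1,1,1,1,1,1,1,1,1,1,1,1,1,1,1,2).

Computing H_k = (kernel of ∂_k) / (image of ∂_{k+1}):

  H_1: rank ker ∂_1 − rank ∂_2 = (27 − 8) − 18 = 1, and ∂_2 has invariant factor 2 > 1, so H_1 ≅ Z ⊕ Z_2.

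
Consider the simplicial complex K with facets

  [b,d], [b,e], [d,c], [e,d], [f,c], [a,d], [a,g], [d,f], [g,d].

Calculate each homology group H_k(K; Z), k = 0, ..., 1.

Take the total order a < b < c < d < e < f < g on the vertex set. Then K (dimension 1) consists of the simplices:

  0-simplices (7): a, b, c, d, e, f, g
  1-simplices (9): ad, ag, bd, be, cd, cf, de, df, dg

Hence C_0 ≅ Z^7, C_1 ≅ Z^9.

Boundary ∂_1: C_1 → C_0 is given by ∂[p,q] = [q] − [p]. For instance
  ∂df = f − d.
This gives a 7×9 integer matrix of rank 6; reducing to Smith normal form yields diagonal entries (1,1,1,1,1,1).

Computing H_k = (kernel of ∂_k) / (image of ∂_{k+1}):

  H_0: rank C_0 − rank ∂_1 = 7 − 6 = 1, and the invariant factors of ∂_1 are all 1, so H_0 ≅ Z.
  H_1: rank ker ∂_1 − rank ∂_2 = (9 − 6) − 0 = 3, and there is no ∂_2, so H_1 ≅ Z^3.

As a check, the Euler characteristic is 7 − 9 = -2, which agrees with 1 − 3 = -2.

H_0 ≅ Z,  H_1 ≅ Z^3.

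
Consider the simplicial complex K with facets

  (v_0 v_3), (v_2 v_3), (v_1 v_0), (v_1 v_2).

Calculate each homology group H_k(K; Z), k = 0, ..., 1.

Fix the vertex order v_0 < v_1 < v_2 < v_3 and write every simplex with vertices in increasing order. Then dim K = 1 and the simplices of K are:

  0-simplices (4): [v_0], [v_1], [v_2], [v_3]
  1-simplices (4): [v_0,v_1], [v_0,v_3], [v_1,v_2], [v_2,v_3]

Hence C_0 ≅ Z^4, C_1 ≅ Z^4.

∂_1: C_1 → C_0 is given by ∂[p,q] = [q] − [p].
As a 4×4 matrix over Z this has rank 3, with invariant factors (1,1,1).

Reading off H_k = ker ∂_k / im ∂_{k+1}:

  H_0: rank C_0 − rank ∂_1 = 4 − 3 = 1, and the invariant factors of ∂_1 are all 1, so H_0 ≅ Z.
  H_1: rank ker ∂_1 − rank ∂_2 = (4 − 3) − 0 = 1, and there is no ∂_2, so H_1 ≅ Z.

As a check, the Euler characteristic is 4 − 4 = 0, which agrees with 1 − 1 = 0.

H_0 = Z,  H_1 = Z.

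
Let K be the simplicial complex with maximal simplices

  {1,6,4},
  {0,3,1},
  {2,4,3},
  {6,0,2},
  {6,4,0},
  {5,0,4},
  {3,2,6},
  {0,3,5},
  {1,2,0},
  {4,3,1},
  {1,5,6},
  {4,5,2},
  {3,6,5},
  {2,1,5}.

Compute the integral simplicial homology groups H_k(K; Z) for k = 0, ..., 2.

H_0 ≅ Z,  H_1 ≅ Z^2,  H_2 ≅ Z.

Order the vertices as 0 < 1 < 2 < 3 < 4 < 5 < 6. Listing each simplex with vertices in this order, K has dimension 2 with simplices:

  0-simplices (7): [0], [1], [2], [3], [4], [5], [6]
  1-simplices (21): [0,1], [0,2], [0,3], [0,4], [0,5], [0,6], [1,2], [1,3], [1,4], [1,5], [1,6], [2,3], [2,4], [2,5], [2,6], [3,4], [3,5], [3,6], [4,5], [4,6], [5,6]
  2-simplices (14): [0,1,2], [0,1,3], [0,2,6], [0,3,5], [0,4,5], [0,4,6], [1,2,5], [1,3,4], [1,4,6], [1,5,6], [2,3,4], [2,3,6], [2,4,5], [3,5,6]

giving chain groups C_0 ≅ Z^7, C_1 ≅ Z^21, C_2 ≅ Z^14.

Boundary ∂_1: C_1 → C_0 is given by ∂[p,q] = [q] − [p]. For instance
  ∂[1,3] = [3] − [1].
The 7×21 boundary matrix has rank 6 and Smith normal form diag(1,1,1,1,1,1).

Boundary ∂_2: C_2 → C_1 sends each 2-simplex [p,q,r] to [q,r] − [p,r] + [p,q]. For instance
  ∂[1,3,4] = [3,4] − [1,4] + [1,3],
  ∂[1,2,5] = [2,5] − [1,5] + [1,2].
The resulting 21×14 matrix has rank 13, and its Smith normal form has invariant factors (1,1,1,1,1,1,1,1,1,1,1,1,1).

Reading off H_k = ker ∂_k / im ∂_{k+1}:

  H_0: rank C_0 − rank ∂_1 = 7 − 6 = 1, and the invariant factors of ∂_1 are all 1, so H_0 = Z.
  H_1: rank ker ∂_1 − rank ∂_2 = (21 − 6) − 13 = 2, and the invariant factors of ∂_2 are all 1, so H_1 = Z^2.
  H_2: rank ker ∂_2 − rank ∂_3 = (14 − 13) − 0 = 1, and there is no ∂_3, so H_2 = Z.

As a check, the Euler characteristic is 7 − 21 + 14 = 0, which agrees with 1 − 2 + 1 = 0.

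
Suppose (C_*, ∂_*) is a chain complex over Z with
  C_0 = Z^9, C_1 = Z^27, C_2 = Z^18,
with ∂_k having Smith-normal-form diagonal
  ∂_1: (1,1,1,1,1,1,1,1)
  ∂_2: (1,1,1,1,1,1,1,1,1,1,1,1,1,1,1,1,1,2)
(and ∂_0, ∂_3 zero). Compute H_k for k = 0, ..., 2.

H_0 ≅ Z,  H_1 ≅ Z ⊕ Z_2,  H_2 = 0.

H_0: b_0 = 9 − 0 − 8 = 1; torsion from ∂_1 factors > 1: none. So H_0 ≅ Z.
H_1: b_1 = 27 − 8 − 18 = 1; torsion from ∂_2 factors > 1: [2]. So H_1 ≅ Z ⊕ Z_2.
H_2: b_2 = 18 − 18 − 0 = 0; torsion from ∂_3 factors > 1: none. So H_2 ≅ 0.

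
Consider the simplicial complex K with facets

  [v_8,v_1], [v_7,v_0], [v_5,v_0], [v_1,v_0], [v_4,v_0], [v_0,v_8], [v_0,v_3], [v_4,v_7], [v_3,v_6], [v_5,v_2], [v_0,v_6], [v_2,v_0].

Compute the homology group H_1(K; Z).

H_1 = Z^4.

Order the vertices as v_0 < v_1 < v_2 < v_3 < v_4 < v_5 < v_6 < v_7 < v_8. Listing each simplex with vertices in this order, K has dimension 1 with simplices:

  0-simplices (9): [v_0], [v_1], [v_2], [v_3], [v_4], [v_5], [v_6], [v_7], [v_8]
  1-simplices (12): [v_0,v_1], [v_0,v_2], [v_0,v_3], [v_0,v_4], [v_0,v_5], [v_0,v_6], [v_0,v_7], [v_0,v_8], [v_1,v_8], [v_2,v_5], [v_3,v_6], [v_4,v_7]

giving chain groups C_0 ≅ Z^9, C_1 ≅ Z^12.

Boundary ∂_1: C_1 → C_0 is given by ∂[p,q] = [q] − [p]. For instance
  ∂[v_0,v_3] = [v_3] − [v_0].
The resulting 9×12 matrix has rank 8, and its Smith normal form has invariant factors (1,1,1,1,1,1,1,1).

Reading off H_k = ker ∂_k / im ∂_{k+1}:

  H_1: rank ker ∂_1 − rank ∂_2 = (12 − 8) − 0 = 4, and there is no ∂_2, so H_1 ≅ Z^4.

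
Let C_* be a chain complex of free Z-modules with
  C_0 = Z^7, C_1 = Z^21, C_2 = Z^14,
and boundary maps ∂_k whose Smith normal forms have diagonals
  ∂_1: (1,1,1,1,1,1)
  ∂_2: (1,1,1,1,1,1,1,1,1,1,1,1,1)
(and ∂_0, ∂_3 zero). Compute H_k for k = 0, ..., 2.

H_0: b_0 = 7 − 0 − 6 = 1; torsion from ∂_1 factors > 1: none. So H_0 = Z.
H_1: b_1 = 21 − 6 − 13 = 2; torsion from ∂_2 factors > 1: none. So H_1 = Z^2.
H_2: b_2 = 14 − 13 − 0 = 1; torsion from ∂_3 factors > 1: none. So H_2 = Z.

H_0 = Z,  H_1 = Z^2,  H_2 = Z.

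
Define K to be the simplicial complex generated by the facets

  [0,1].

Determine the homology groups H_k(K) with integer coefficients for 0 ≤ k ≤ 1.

We work with the vertex ordering 0 < 1. The simplices of K, each written with vertices in increasing order, are:

  0-simplices (2): [0], [1]
  1-simplices (1): [0,1]

Hence C_0 ≅ Z^2, C_1 ≅ Z^1.

∂_1: C_1 → C_0 is given by ∂[p,q] = [q] − [p].
The resulting 2×1 matrix has rank 1, and its Smith normal form has invariant factors (1).

Reading off H_k = ker ∂_k / im ∂_{k+1}:

  H_0: rank C_0 − rank ∂_1 = 2 − 1 = 1, and the invariant factors of ∂_1 are all 1, so H_0 ≅ Z.
  H_1: rank ker ∂_1 − rank ∂_2 = (1 − 1) − 0 = 0, and there is no ∂_2, so H_1 ≅ 0.

As a check, the Euler characteristic is 2 − 1 = 1, which agrees with 1 − 0 = 1.
(K is a triangulation of the 1-simplex.)

H_0 ≅ Z,  H_1 = 0.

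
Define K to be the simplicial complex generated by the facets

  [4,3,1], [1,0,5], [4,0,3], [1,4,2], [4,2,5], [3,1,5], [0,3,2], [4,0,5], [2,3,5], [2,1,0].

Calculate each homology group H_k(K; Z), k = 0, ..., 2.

H_0 = Z,  H_1 = Z/2,  H_2 = 0.

Take the total order 0 < 1 < 2 < 3 < 4 < 5 on the vertex set. Then K (dimension 2) consists of the simplices:

  0-simplices (6): [0], [1], [2], [3], [4], [5]
  1-simplices (15): [0,1], [0,2], [0,3], [0,4], [0,5], [1,2], [1,3], [1,4], [1,5], [2,3], [2,4], [2,5], [3,4], [3,5], [4,5]
  2-simplices (10): [0,1,2], [0,1,5], [0,2,3], [0,3,4], [0,4,5], [1,2,4], [1,3,4], [1,3,5], [2,3,5], [2,4,5]

Hence C_0 ≅ Z^6, C_1 ≅ Z^15, C_2 ≅ Z^10.

∂_1: C_1 → C_0 sends each edge [p,q] (with p < q) to q − p. For instance
  ∂[3,5] = [5] − [3].
The resulting 6×15 matrix has rank 5, and its Smith normal form has invariant factors (1,1,1,1,1).

Boundary ∂_2: C_2 → C_1 acts by ∂[p,q,r] = [q,r] − [p,r] + [p,q]. For instance
  ∂[1,2,4] = [2,4] − [1,4] + [1,2],
  ∂[0,4,5] = [4,5] − [0,5] + [0,4].
The 15×10 boundary matrix has rank 10 and Smith normal form diag(1,1,1,1,1,1,1,1,1,2).

From H_k ≅ ker(∂_k) / im(∂_{k+1}) we obtain:

  H_0: rank C_0 − rank ∂_1 = 6 − 5 = 1, and the invariant factors of ∂_1 are all 1, so H_0 = Z.
  H_1: rank ker ∂_1 − rank ∂_2 = (15 − 5) − 10 = 0, and ∂_2 has invariant factor 2 > 1, so H_1 = Z/2.
  H_2: rank ker ∂_2 − rank ∂_3 = (10 − 10) − 0 = 0, and there is no ∂_3, so H_2 = 0.

As a check, the Euler characteristic is 6 − 15 + 10 = 1, which agrees with 1 − 0 + 0 = 1.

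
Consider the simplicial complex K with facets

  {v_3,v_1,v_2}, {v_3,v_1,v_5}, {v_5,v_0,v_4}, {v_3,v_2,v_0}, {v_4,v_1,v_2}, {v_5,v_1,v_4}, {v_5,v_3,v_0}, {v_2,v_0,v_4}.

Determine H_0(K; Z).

Take the total order v_0 < v_1 < v_2 < v_3 < v_4 < v_5 on the vertex set. Then K (dimension 2) consists of the simplices:

  0-simplices (6): [v_0], [v_1], [v_2], [v_3], [v_4], [v_5]
  1-simplices (12): [v_0,v_2], [v_0,v_3], [v_0,v_4], [v_0,v_5], [v_1,v_2], [v_1,v_3], [v_1,v_4], [v_1,v_5], [v_2,v_3], [v_2,v_4], [v_3,v_5], [v_4,v_5]
  2-simplices (8): [v_0,v_2,v_3], [v_0,v_2,v_4], [v_0,v_3,v_5], [v_0,v_4,v_5], [v_1,v_2,v_3], [v_1,v_2,v_4], [v_1,v_3,v_5], [v_1,v_4,v_5]

Hence C_0 ≅ Z^6, C_1 ≅ Z^12, C_2 ≅ Z^8.

Boundary ∂_1: C_1 → C_0 maps an edge to its endpoints' difference, ∂[p,q] = q − p.
As a 6×12 matrix over Z this has rank 5, with invariant factors (1,1,1,1,1).

∂_2: C_2 → C_1 maps a triangle to the signed sum of its edges. For instance
  ∂[v_1,v_3,v_5] = [v_3,v_5] − [v_1,v_5] + [v_1,v_3],
  ∂[v_0,v_3,v_5] = [v_3,v_5] − [v_0,v_5] + [v_0,v_3].
As a 12×8 matrix over Z this has rank 7, with invariant factors (1,1,1,1,1,1,1).

Reading off H_k = ker ∂_k / im ∂_{k+1}:

  H_0: rank C_0 − rank ∂_1 = 6 − 5 = 1, and the invariant factors of ∂_1 are all 1, so H_0 ≅ Z.

H_0 = Z.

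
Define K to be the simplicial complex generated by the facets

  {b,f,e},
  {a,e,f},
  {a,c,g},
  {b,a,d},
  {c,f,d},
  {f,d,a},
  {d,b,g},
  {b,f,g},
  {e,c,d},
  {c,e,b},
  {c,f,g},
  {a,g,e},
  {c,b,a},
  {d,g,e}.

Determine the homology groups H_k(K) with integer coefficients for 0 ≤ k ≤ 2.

We work with the vertex ordering a < b < c < d < e < f < g. The simplices of K, each written with vertices in increasing order, are:

  0-simplices (7): a, b, c, d, e, f, g
  1-simplices (21): ab, ac, ad, ae, af, ag, bc, bd, be, bf, bg, cd, ce, cf, cg, de, df, dg, ef, eg, fg
  2-simplices (14): abc, abd, acg, adf, aef, aeg, bce, bdg, bef, bfg, cde, cdf, cfg, deg

so the chain groups are C_0 ≅ Z^7, C_1 ≅ Z^21, C_2 ≅ Z^14.

The boundary map ∂_1: C_1 → C_0 sends each edge [p,q] (with p < q) to q − p. For instance
  ∂ab = b − a.
As a 7×21 matrix over Z this has rank 6, with invariant factors (1,1,1,1,1,1).

Boundary ∂_2: C_2 → C_1 maps a triangle to the signed sum of its edges. For instance
  ∂abc = bc − ac + ab,
  ∂aef = ef − af + ae.
As a 21×14 matrix over Z this has rank 13, with invariant factors (1,1,1,1,1,1,1,1,1,1,1,1,1).

Computing H_k = (kernel of ∂_k) / (image of ∂_{k+1}):

  H_0: rank C_0 − rank ∂_1 = 7 − 6 = 1, and the invariant factors of ∂_1 are all 1, so H_0 = Z.
  H_1: rank ker ∂_1 − rank ∂_2 = (21 − 6) − 13 = 2, and the invariant factors of ∂_2 are all 1, so H_1 = Z^2.
  H_2: rank ker ∂_2 − rank ∂_3 = (14 − 13) − 0 = 1, and there is no ∂_3, so H_2 = Z.

(K is a triangulation of the torus T^2.)

H_0 = Z,  H_1 = Z^2,  H_2 = Z.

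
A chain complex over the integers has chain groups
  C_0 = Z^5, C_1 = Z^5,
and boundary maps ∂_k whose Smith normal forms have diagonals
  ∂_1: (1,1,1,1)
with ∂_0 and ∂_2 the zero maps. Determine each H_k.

H_0: b_0 = 5 − 0 − 4 = 1; torsion from ∂_1 factors > 1: none. So H_0 = Z.
H_1: b_1 = 5 − 4 − 0 = 1; torsion from ∂_2 factors > 1: none. So H_1 = Z.

H_0 = Z,  H_1 = Z.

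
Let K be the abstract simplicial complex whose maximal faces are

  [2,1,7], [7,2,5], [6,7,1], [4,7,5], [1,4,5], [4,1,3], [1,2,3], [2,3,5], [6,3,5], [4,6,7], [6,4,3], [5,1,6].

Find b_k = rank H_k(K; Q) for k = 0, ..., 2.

Order the vertices as 1 < 2 < 3 < 4 < 5 < 6 < 7. Listing each simplex with vertices in this order, K has dimension 2 with simplices:

  0-simplices (7): [1], [2], [3], [4], [5], [6], [7]
  1-simplices (18): [1,2], [1,3], [1,4], [1,5], [1,6], [1,7], [2,3], [2,5], [2,7], [3,4], [3,5], [3,6], [4,5], [4,6], [4,7], [5,6], [5,7], [6,7]
  2-simplices (12): [1,2,3], [1,2,7], [1,3,4], [1,4,5], [1,5,6], [1,6,7], [2,3,5], [2,5,7], [3,4,6], [3,5,6], [4,5,7], [4,6,7]

giving chain groups C_0 ≅ Z^7, C_1 ≅ Z^18, C_2 ≅ Z^12.

The boundary map ∂_1: C_1 → C_0 maps an edge to its endpoints' difference, ∂[p,q] = q − p. For instance
  ∂[3,5] = [5] − [3].
This gives a 7×18 integer matrix of rank 6; reducing to Smith normal form yields diagonal entries (1,1,1,1,1,1).

∂_2: C_2 → C_1 maps a triangle to the signed sum of its edges. For instance
  ∂[4,5,7] = [5,7] − [4,7] + [4,5],
  ∂[3,4,6] = [4,6] − [3,6] + [3,4].
This gives a 18×12 integer matrix of rank 12; reducing to Smith normal form yields diagonal entries (1,1,1,1,1,1,1,1,1,1,1,2).

From H_k ≅ ker(∂_k) / im(∂_{k+1}) we obtain:

  H_0: rank C_0 − rank ∂_1 = 7 − 6 = 1, and the invariant factors of ∂_1 are all 1, so H_0 ≅ Z.
  H_1: rank ker ∂_1 − rank ∂_2 = (18 − 6) − 12 = 0, and ∂_2 has invariant factor 2 > 1, so H_1 ≅ Z/2.
  H_2: rank ker ∂_2 − rank ∂_3 = (12 − 12) − 0 = 0, and there is no ∂_3, so H_2 ≅ 0.

Hence the Betti numbers are b_0 = 1, b_1 = 0, b_2 = 0.

b_0 = 1, b_1 = 0, b_2 = 0.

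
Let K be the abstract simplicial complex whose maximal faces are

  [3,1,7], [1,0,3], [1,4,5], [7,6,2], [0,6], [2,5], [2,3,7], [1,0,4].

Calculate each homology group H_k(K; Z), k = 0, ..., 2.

H_0 = Z,  H_1 = Z^2,  H_2 = 0.

Take the total order 0 < 1 < 2 < 3 < 4 < 5 < 6 < 7 on the vertex set. Then K (dimension 2) consists of the simplices:

  0-simplices (8): [0], [1], [2], [3], [4], [5], [6], [7]
  1-simplices (15): [0,1], [0,3], [0,4], [0,6], [1,3], [1,4], [1,5], [1,7], [2,3], [2,5], [2,6], [2,7], [3,7], [4,5], [6,7]
  2-simplices (6): [0,1,3], [0,1,4], [1,3,7], [1,4,5], [2,3,7], [2,6,7]

giving chain groups C_0 ≅ Z^8, C_1 ≅ Z^15, C_2 ≅ Z^6.

Boundary ∂_1: C_1 → C_0 is given by ∂[p,q] = [q] − [p].
The resulting 8×15 matrix has rank 7, and its Smith normal form has invariant factors (1,1,1,1,1,1,1).

∂_2: C_2 → C_1 acts by ∂[p,q,r] = [q,r] − [p,r] + [p,q]. For instance
  ∂[0,1,3] = [1,3] − [0,3] + [0,1],
  ∂[1,3,7] = [3,7] − [1,7] + [1,3].
As a 15×6 matrix over Z this has rank 6, with invariant factors (1,1,1,1,1,1).

From H_k ≅ ker(∂_k) / im(∂_{k+1}) we obtain:

  H_0: rank C_0 − rank ∂_1 = 8 − 7 = 1, and the invariant factors of ∂_1 are all 1, so H_0 ≅ Z.
  H_1: rank ker ∂_1 − rank ∂_2 = (15 − 7) − 6 = 2, and the invariant factors of ∂_2 are all 1, so H_1 ≅ Z^2.
  H_2: rank ker ∂_2 − rank ∂_3 = (6 − 6) − 0 = 0, and there is no ∂_3, so H_2 ≅ 0.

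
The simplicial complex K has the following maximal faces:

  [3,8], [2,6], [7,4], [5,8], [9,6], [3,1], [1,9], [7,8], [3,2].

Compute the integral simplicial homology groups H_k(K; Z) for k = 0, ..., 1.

Order the vertices as 1 < 2 < 3 < 4 < 5 < 6 < 7 < 8 < 9. Listing each simplex with vertices in this order, K has dimension 1 with simplices:

  0-simplices (9): [1], [2], [3], [4], [5], [6], [7], [8], [9]
  1-simplices (9): [1,3], [1,9], [2,3], [2,6], [3,8], [4,7], [5,8], [6,9], [7,8]

Hence C_0 ≅ Z^9, C_1 ≅ Z^9.

Boundary ∂_1: C_1 → C_0 maps an edge to its endpoints' difference, ∂[p,q] = q − p. For instance
  ∂[4,7] = [7] − [4].
As a 9×9 matrix over Z this has rank 8, with invariant factors (1,1,1,1,1,1,1,1).

Now H_k = ker ∂_k / im ∂_{k+1}, so:

  H_0: rank C_0 − rank ∂_1 = 9 − 8 = 1, and the invariant factors of ∂_1 are all 1, so H_0 ≅ Z.
  H_1: rank ker ∂_1 − rank ∂_2 = (9 − 8) − 0 = 1, and there is no ∂_2, so H_1 ≅ Z.

H_0 = Z,  H_1 = Z.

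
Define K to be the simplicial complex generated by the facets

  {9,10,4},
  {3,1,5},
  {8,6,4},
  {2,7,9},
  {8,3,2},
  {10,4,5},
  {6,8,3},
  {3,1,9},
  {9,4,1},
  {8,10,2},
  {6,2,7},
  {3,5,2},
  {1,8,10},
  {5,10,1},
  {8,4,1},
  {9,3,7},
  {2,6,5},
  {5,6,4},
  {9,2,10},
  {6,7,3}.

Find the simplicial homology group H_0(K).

Take the total order 1 < 2 < 3 < 4 < 5 < 6 < 7 < 8 < 9 < 10 on the vertex set. Then K (dimension 2) consists of the simplices:

  0-simplices (10): [1], [2], [3], [4], [5], [6], [7], [8], [9], [10]
  1-simplices (30): (30 of them)
  2-simplices (20): (20 of them)

Hence C_0 ≅ Z^10, C_1 ≅ Z^30, C_2 ≅ Z^20.

∂_1: C_1 → C_0 maps an edge to its endpoints' difference, ∂[p,q] = q − p.
As a 10×30 matrix over Z this has rank 9, with invariant factors (1,1,1,1,1,1,1,1,1).

The boundary map ∂_2: C_2 → C_1 maps a triangle to the signed sum of its edges. For instance
  ∂[2,8,10] = [8,10] − [2,10] + [2,8],
  ∂[2,3,5] = [3,5] − [2,5] + [2,3].
The resulting 30×20 matrix has rank 20, and its Smith normal form has invariant factors (1,1,1,1,1,1,1,1,1,1,1,1,1,1,1,1,1,1,1,2).

From H_k ≅ ker(∂_k) / im(∂_{k+1}) we obtain:

  H_0: rank C_0 − rank ∂_1 = 10 − 9 = 1, and the invariant factors of ∂_1 are all 1, so H_0 ≅ Z.

H_0 ≅ Z.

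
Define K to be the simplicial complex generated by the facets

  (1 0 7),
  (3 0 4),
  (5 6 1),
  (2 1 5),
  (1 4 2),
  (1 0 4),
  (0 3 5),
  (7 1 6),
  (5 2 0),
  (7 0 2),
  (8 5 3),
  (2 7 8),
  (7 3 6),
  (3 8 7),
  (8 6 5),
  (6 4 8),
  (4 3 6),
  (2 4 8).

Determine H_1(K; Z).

H_1 ≅ Z ⊕ Z_2.

Take the total order 0 < 1 < 2 < 3 < 4 < 5 < 6 < 7 < 8 on the vertex set. Then K (dimension 2) consists of the simplices:

  0-simplices (9): [0], [1], [2], [3], [4], [5], [6], [7], [8]
  1-simplices (27): (27 of them)
  2-simplices (18): [0,1,4], [0,1,7], [0,2,5], [0,2,7], [0,3,4], [0,3,5], [1,2,4], [1,2,5], [1,5,6], [1,6,7], [2,4,8], [2,7,8], [3,4,6], [3,5,8], [3,6,7], [3,7,8], [4,6,8], [5,6,8]

Hence C_0 ≅ Z^9, C_1 ≅ Z^27, C_2 ≅ Z^18.

The boundary map ∂_1: C_1 → C_0 sends each edge [p,q] (with p < q) to q − p.
As a 9×27 matrix over Z this has rank 8, with invariant factors (1,1,1,1,1,1,1,1).

The boundary map ∂_2: C_2 → C_1 maps a triangle to the signed sum of its edges. For instance
  ∂[0,3,4] = [3,4] − [0,4] + [0,3],
  ∂[2,4,8] = [4,8] − [2,8] + [2,4].
This gives a 27×18 integer matrix of rank 18; reducing to Smith normal form yields diagonal entries (1,1,1,1,1,1,1,1,1,1,1,1,1,1,1,1,1,2).

Now H_k = ker ∂_k / im ∂_{k+1}, so:

  H_1: rank ker ∂_1 − rank ∂_2 = (27 − 8) − 18 = 1, and ∂_2 has invariant factor 2 > 1, so H_1 = Z ⊕ Z_2.

(K is a triangulation of the Klein bottle.)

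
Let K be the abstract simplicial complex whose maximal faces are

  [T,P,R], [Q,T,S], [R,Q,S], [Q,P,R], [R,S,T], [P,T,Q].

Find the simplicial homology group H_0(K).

Order the vertices as P < Q < R < S < T. Listing each simplex with vertices in this order, K has dimension 2 with simplices:

  0-simplices (5): P, Q, R, S, T
  1-simplices (9): PQ, PR, PT, QR, QS, QT, RS, RT, ST
  2-simplices (6): PQR, PQT, PRT, QRS, QST, RST

so the chain groups are C_0 ≅ Z^5, C_1 ≅ Z^9, C_2 ≅ Z^6.

∂_1: C_1 → C_0 is given by ∂[p,q] = [q] − [p]. For instance
  ∂RS = S − R.
The 5×9 boundary matrix has rank 4 and Smith normal form diag(1,1,1,1).

The boundary map ∂_2: C_2 → C_1 acts by ∂[p,q,r] = [q,r] − [p,r] + [p,q]. For instance
  ∂QRS = RS − QS + QR,
  ∂PQR = QR − PR + PQ.
As a 9×6 matrix over Z this has rank 5, with invariant factors (1,1,1,1,1).

Reading off H_k = ker ∂_k / im ∂_{k+1}:

  H_0: rank C_0 − rank ∂_1 = 5 − 4 = 1, and the invariant factors of ∂_1 are all 1, so H_0 = Z.

(K is a triangulation of the 2-sphere S^2.)

H_0 ≅ Z.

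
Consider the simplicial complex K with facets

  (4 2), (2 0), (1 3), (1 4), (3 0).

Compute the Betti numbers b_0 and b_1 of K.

b_0 = 1, b_1 = 1.

Order the vertices as 0 < 1 < 2 < 3 < 4. Listing each simplex with vertices in this order, K has dimension 1 with simplices:

  0-simplices (5): [0], [1], [2], [3], [4]
  1-simplices (5): [0,2], [0,3], [1,3], [1,4], [2,4]

so the chain groups are C_0 ≅ Z^5, C_1 ≅ Z^5.

Boundary ∂_1: C_1 → C_0 maps an edge to its endpoints' difference, ∂[p,q] = q − p.
The 5×5 boundary matrix has rank 4 and Smith normal form diag(1,1,1,1).

Computing H_k = (kernel of ∂_k) / (image of ∂_{k+1}):

  H_0: rank C_0 − rank ∂_1 = 5 − 4 = 1, and the invariant factors of ∂_1 are all 1, so H_0 = Z.
  H_1: rank ker ∂_1 − rank ∂_2 = (5 − 4) − 0 = 1, and there is no ∂_2, so H_1 = Z.

(K is a triangulation of the circle S^1.)

Hence the Betti numbers are b_0 = 1, b_1 = 1.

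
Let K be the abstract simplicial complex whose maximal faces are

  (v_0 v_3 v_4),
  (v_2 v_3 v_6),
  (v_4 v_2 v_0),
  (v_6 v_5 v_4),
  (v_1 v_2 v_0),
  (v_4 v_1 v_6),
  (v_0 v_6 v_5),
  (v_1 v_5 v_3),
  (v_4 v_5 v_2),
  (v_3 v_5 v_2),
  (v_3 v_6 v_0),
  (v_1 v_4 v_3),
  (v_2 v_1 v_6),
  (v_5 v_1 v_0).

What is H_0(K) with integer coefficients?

H_0 ≅ Z.

Fix the vertex order v_0 < v_1 < v_2 < v_3 < v_4 < v_5 < v_6 and write every simplex with vertices in increasing order. Then dim K = 2 and the simplices of K are:

  0-simplices (7): [v_0], [v_1], [v_2], [v_3], [v_4], [v_5], [v_6]
  1-simplices (21): (21 of them)
  2-simplices (14): (14 of them)

Hence C_0 ≅ Z^7, C_1 ≅ Z^21, C_2 ≅ Z^14.

∂_1: C_1 → C_0 sends each edge [p,q] (with p < q) to q − p.
The 7×21 boundary matrix has rank 6 and Smith normal form diag(1,1,1,1,1,1).

Boundary ∂_2: C_2 → C_1 acts by ∂[p,q,r] = [q,r] − [p,r] + [p,q]. For instance
  ∂[v_0,v_1,v_5] = [v_1,v_5] − [v_0,v_5] + [v_0,v_1],
  ∂[v_2,v_3,v_5] = [v_3,v_5] − [v_2,v_5] + [v_2,v_3].
As a 21×14 matrix over Z this has rank 13, with invariant factors (1,1,1,1,1,1,1,1,1,1,1,1,1).

Reading off H_k = ker ∂_k / im ∂_{k+1}:

  H_0: rank C_0 − rank ∂_1 = 7 − 6 = 1, and the invariant factors of ∂_1 are all 1, so H_0 ≅ Z.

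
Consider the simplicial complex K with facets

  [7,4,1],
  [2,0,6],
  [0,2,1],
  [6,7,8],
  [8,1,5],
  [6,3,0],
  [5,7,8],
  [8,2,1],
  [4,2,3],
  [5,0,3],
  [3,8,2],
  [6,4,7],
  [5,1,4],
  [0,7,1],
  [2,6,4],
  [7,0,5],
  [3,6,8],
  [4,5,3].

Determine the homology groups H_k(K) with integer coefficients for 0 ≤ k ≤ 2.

We work with the vertex ordering 0 < 1 < 2 < 3 < 4 < 5 < 6 < 7 < 8. The simplices of K, each written with vertices in increasing order, are:

  0-simplices (9): [0], [1], [2], [3], [4], [5], [6], [7], [8]
  1-simplices (27): (27 of them)
  2-simplices (18): [0,1,2], [0,1,7], [0,2,6], [0,3,5], [0,3,6], [0,5,7], [1,2,8], [1,4,5], [1,4,7], [1,5,8], [2,3,4], [2,3,8], [2,4,6], [3,4,5], [3,6,8], [4,6,7], [5,7,8], [6,7,8]

Hence C_0 ≅ Z^9, C_1 ≅ Z^27, C_2 ≅ Z^18.

Boundary ∂_1: C_1 → C_0 is given by ∂[p,q] = [q] − [p].
The 9×27 boundary matrix has rank 8 and Smith normal form diag(1,1,1,1,1,1,1,1).

Boundary ∂_2: C_2 → C_1 acts by ∂[p,q,r] = [q,r] − [p,r] + [p,q]. For instance
  ∂[2,3,4] = [3,4] − [2,4] + [2,3],
  ∂[4,6,7] = [6,7] − [4,7] + [4,6].
This gives a 27×18 integer matrix of rank 18; reducing to Smith normal form yields diagonal entries (1,1,1,1,1,1,1,1,1,1,1,1,1,1,1,1,1,2).

Now H_k = ker ∂_k / im ∂_{k+1}, so:

  H_0: rank C_0 − rank ∂_1 = 9 − 8 = 1, and the invariant factors of ∂_1 are all 1, so H_0 = Z.
  H_1: rank ker ∂_1 − rank ∂_2 = (27 − 8) − 18 = 1, and ∂_2 has invariant factor 2 > 1, so H_1 = Z × Z/2.
  H_2: rank ker ∂_2 − rank ∂_3 = (18 − 18) − 0 = 0, and there is no ∂_3, so H_2 = 0.

H_0 = Z,  H_1 = Z × Z/2,  H_2 = 0.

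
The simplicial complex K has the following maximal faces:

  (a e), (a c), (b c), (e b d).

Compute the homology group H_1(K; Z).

Fix the vertex order a < b < c < d < e and write every simplex with vertices in increasing order. Then dim K = 2 and the simplices of K are:

  0-simplices (5): a, b, c, d, e
  1-simplices (6): ac, ae, bc, bd, be, de
  2-simplices (1): bde

giving chain groups C_0 ≅ Z^5, C_1 ≅ Z^6, C_2 ≅ Z^1.

The boundary map ∂_1: C_1 → C_0 is given by ∂[p,q] = [q] − [p]. For instance
  ∂ac = c − a.
This gives a 5×6 integer matrix of rank 4; reducing to Smith normal form yields diagonal entries (1,1,1,1).

Boundary ∂_2: C_2 → C_1 maps a triangle to the signed sum of its edges. For instance
  ∂bde = de − be + bd.
This gives a 6×1 integer matrix of rank 1; reducing to Smith normal form yields diagonal entries (1).

Reading off H_k = ker ∂_k / im ∂_{k+1}:

  H_1: rank ker ∂_1 − rank ∂_2 = (6 − 4) − 1 = 1, and the invariant factors of ∂_2 are all 1, so H_1 = Z.

H_1 = Z.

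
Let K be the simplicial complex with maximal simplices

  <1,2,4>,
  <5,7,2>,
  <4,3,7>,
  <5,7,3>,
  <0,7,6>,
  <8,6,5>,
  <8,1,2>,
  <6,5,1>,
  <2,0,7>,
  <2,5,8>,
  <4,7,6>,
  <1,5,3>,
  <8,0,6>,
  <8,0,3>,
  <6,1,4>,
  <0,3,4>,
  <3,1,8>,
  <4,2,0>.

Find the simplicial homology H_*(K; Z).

H_0 = Z,  H_1 = Z ⊕ Z_2,  H_2 = 0.

We work with the vertex ordering 0 < 1 < 2 < 3 < 4 < 5 < 6 < 7 < 8. The simplices of K, each written with vertices in increasing order, are:

  0-simplices (9): [0], [1], [2], [3], [4], [5], [6], [7], [8]
  1-simplices (27): (27 of them)
  2-simplices (18): [0,2,4], [0,2,7], [0,3,4], [0,3,8], [0,6,7], [0,6,8], [1,2,4], [1,2,8], [1,3,5], [1,3,8], [1,4,6], [1,5,6], [2,5,7], [2,5,8], [3,4,7], [3,5,7], [4,6,7], [5,6,8]

Hence C_0 ≅ Z^9, C_1 ≅ Z^27, C_2 ≅ Z^18.

The boundary map ∂_1: C_1 → C_0 maps an edge to its endpoints' difference, ∂[p,q] = q − p. For instance
  ∂[0,8] = [8] − [0].
The resulting 9×27 matrix has rank 8, and its Smith normal form has invariant factors (1,1,1,1,1,1,1,1).

∂_2: C_2 → C_1 acts by ∂[p,q,r] = [q,r] − [p,r] + [p,q]. For instance
  ∂[1,3,8] = [3,8] − [1,8] + [1,3],
  ∂[2,5,8] = [5,8] − [2,8] + [2,5].
The resulting 27×18 matrix has rank 18, and its Smith normal form has invariant factors (1,1,1,1,1,1,1,1,1,1,1,1,1,1,1,1,1,2).

Now H_k = ker ∂_k / im ∂_{k+1}, so:

  H_0: rank C_0 − rank ∂_1 = 9 − 8 = 1, and the invariant factors of ∂_1 are all 1, so H_0 = Z.
  H_1: rank ker ∂_1 − rank ∂_2 = (27 − 8) − 18 = 1, and ∂_2 has invariant factor 2 > 1, so H_1 = Z ⊕ Z_2.
  H_2: rank ker ∂_2 − rank ∂_3 = (18 − 18) − 0 = 0, and there is no ∂_3, so H_2 = 0.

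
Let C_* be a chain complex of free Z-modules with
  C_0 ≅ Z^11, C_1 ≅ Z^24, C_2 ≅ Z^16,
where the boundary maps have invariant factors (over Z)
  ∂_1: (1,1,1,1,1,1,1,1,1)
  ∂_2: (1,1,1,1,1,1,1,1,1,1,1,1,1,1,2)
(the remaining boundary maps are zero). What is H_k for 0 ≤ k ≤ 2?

H_0 = Z^2,  H_1 = Z_2,  H_2 = Z.

H_0: b_0 = 11 − 0 − 9 = 2; torsion from ∂_1 factors > 1: none. So H_0 = Z^2.
H_1: b_1 = 24 − 9 − 15 = 0; torsion from ∂_2 factors > 1: [2]. So H_1 = Z_2.
H_2: b_2 = 16 − 15 − 0 = 1; torsion from ∂_3 factors > 1: none. So H_2 = Z.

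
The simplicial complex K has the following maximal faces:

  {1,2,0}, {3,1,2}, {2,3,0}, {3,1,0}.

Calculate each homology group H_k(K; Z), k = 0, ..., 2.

We work with the vertex ordering 0 < 1 < 2 < 3. The simplices of K, each written with vertices in increasing order, are:

  0-simplices (4): [0], [1], [2], [3]
  1-simplices (6): [0,1], [0,2], [0,3], [1,2], [1,3], [2,3]
  2-simplices (4): [0,1,2], [0,1,3], [0,2,3], [1,2,3]

so the chain groups are C_0 ≅ Z^4, C_1 ≅ Z^6, C_2 ≅ Z^4.

∂_1: C_1 → C_0 is given by ∂[p,q] = [q] − [p]. For instance
  ∂[1,2] = [2] − [1].
The resulting 4×6 matrix has rank 3, and its Smith normal form has invariant factors (1,1,1).

∂_2: C_2 → C_1 acts by ∂[p,q,r] = [q,r] − [p,r] + [p,q]. For instance
  ∂[0,2,3] = [2,3] − [0,3] + [0,2],
  ∂[0,1,3] = [1,3] − [0,3] + [0,1].
This gives a 6×4 integer matrix of rank 3; reducing to Smith normal form yields diagonal entries (1,1,1).

Reading off H_k = ker ∂_k / im ∂_{k+1}:

  H_0: rank C_0 − rank ∂_1 = 4 − 3 = 1, and the invariant factors of ∂_1 are all 1, so H_0 ≅ Z.
  H_1: rank ker ∂_1 − rank ∂_2 = (6 − 3) − 3 = 0, and the invariant factors of ∂_2 are all 1, so H_1 ≅ 0.
  H_2: rank ker ∂_2 − rank ∂_3 = (4 − 3) − 0 = 1, and there is no ∂_3, so H_2 ≅ Z.

H_0 = Z,  H_1 = 0,  H_2 = Z.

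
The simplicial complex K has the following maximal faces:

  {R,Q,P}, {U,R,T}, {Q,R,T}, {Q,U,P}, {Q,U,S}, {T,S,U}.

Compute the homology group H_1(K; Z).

H_1 ≅ Z.

Order the vertices as P < Q < R < S < T < U. Listing each simplex with vertices in this order, K has dimension 2 with simplices:

  0-simplices (6): P, Q, R, S, T, U
  1-simplices (12): PQ, PR, PU, QR, QS, QT, QU, RT, RU, ST, SU, TU
  2-simplices (6): PQR, PQU, QRT, QSU, RTU, STU

so the chain groups are C_0 ≅ Z^6, C_1 ≅ Z^12, C_2 ≅ Z^6.

The boundary map ∂_1: C_1 → C_0 sends each edge [p,q] (with p < q) to q − p.
The 6×12 boundary matrix has rank 5 and Smith normal form diag(1,1,1,1,1).

∂_2: C_2 → C_1 sends each 2-simplex [p,q,r] to [q,r] − [p,r] + [p,q]. For instance
  ∂RTU = TU − RU + RT,
  ∂QSU = SU − QU + QS.
The resulting 12×6 matrix has rank 6, and its Smith normal form has invariant factors (1,1,1,1,1,1).

Now H_k = ker ∂_k / im ∂_{k+1}, so:

  H_1: rank ker ∂_1 − rank ∂_2 = (12 − 5) − 6 = 1, and the invariant factors of ∂_2 are all 1, so H_1 = Z.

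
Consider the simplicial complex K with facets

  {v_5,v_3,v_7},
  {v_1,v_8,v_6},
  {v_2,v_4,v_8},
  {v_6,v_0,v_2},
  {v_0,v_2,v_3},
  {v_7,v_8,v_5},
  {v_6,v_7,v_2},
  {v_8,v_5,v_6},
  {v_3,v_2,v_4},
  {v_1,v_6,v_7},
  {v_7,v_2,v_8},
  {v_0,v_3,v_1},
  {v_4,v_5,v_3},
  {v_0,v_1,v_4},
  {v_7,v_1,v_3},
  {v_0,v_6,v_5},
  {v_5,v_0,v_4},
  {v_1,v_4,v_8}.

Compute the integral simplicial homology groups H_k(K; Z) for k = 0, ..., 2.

We work with the vertex ordering v_0 < v_1 < v_2 < v_3 < v_4 < v_5 < v_6 < v_7 < v_8. The simplices of K, each written with vertices in increasing order, are:

  0-simplices (9): [v_0], [v_1], [v_2], [v_3], [v_4], [v_5], [v_6], [v_7], [v_8]
  1-simplices (27): (27 of them)
  2-simplices (18): (18 of them)

giving chain groups C_0 ≅ Z^9, C_1 ≅ Z^27, C_2 ≅ Z^18.

Boundary ∂_1: C_1 → C_0 maps an edge to its endpoints' difference, ∂[p,q] = q − p.
The 9×27 boundary matrix has rank 8 and Smith normal form diag(1,1,1,1,1,1,1,1).

∂_2: C_2 → C_1 maps a triangle to the signed sum of its edges. For instance
  ∂[v_3,v_5,v_7] = [v_5,v_7] − [v_3,v_7] + [v_3,v_5],
  ∂[v_2,v_6,v_7] = [v_6,v_7] − [v_2,v_7] + [v_2,v_6].
The 27×18 boundary matrix has rank 18 and Smith normal form diag(1,1,1,1,1,1,1,1,1,1,1,1,1,1,1,1,1,2).

Reading off H_k = ker ∂_k / im ∂_{k+1}:

  H_0: rank C_0 − rank ∂_1 = 9 − 8 = 1, and the invariant factors of ∂_1 are all 1, so H_0 = Z.
  H_1: rank ker ∂_1 − rank ∂_2 = (27 − 8) − 18 = 1, and ∂_2 has invariant factor 2 > 1, so H_1 = Z ⊕ Z/2.
  H_2: rank ker ∂_2 − rank ∂_3 = (18 − 18) − 0 = 0, and there is no ∂_3, so H_2 = 0.

As a check, the Euler characteristic is 9 − 27 + 18 = 0, which agrees with 1 − 1 + 0 = 0.

H_0 ≅ Z,  H_1 ≅ Z ⊕ Z/2,  H_2 = 0.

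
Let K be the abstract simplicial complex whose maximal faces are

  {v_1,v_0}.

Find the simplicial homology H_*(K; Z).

Fix the vertex order v_0 < v_1 and write every simplex with vertices in increasing order. Then dim K = 1 and the simplices of K are:

  0-simplices (2): [v_0], [v_1]
  1-simplices (1): [v_0,v_1]

so the chain groups are C_0 ≅ Z^2, C_1 ≅ Z^1.

∂_1: C_1 → C_0 is given by ∂[p,q] = [q] − [p]. For instance
  ∂[v_0,v_1] = [v_1] − [v_0].
This gives a 2×1 integer matrix of rank 1; reducing to Smith normal form yields diagonal entries (1).

Reading off H_k = ker ∂_k / im ∂_{k+1}:

  H_0: rank C_0 − rank ∂_1 = 2 − 1 = 1, and the invariant factors of ∂_1 are all 1, so H_0 ≅ Z.
  H_1: rank ker ∂_1 − rank ∂_2 = (1 − 1) − 0 = 0, and there is no ∂_2, so H_1 ≅ 0.

(K is a triangulation of the 1-simplex.)

H_0 ≅ Z,  H_1 = 0.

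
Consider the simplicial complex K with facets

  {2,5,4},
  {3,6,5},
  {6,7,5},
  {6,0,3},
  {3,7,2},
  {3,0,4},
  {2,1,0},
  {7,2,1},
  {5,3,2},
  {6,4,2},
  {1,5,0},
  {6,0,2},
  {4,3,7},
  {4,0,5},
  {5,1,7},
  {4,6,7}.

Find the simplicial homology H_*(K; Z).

We work with the vertex ordering 0 < 1 < 2 < 3 < 4 < 5 < 6 < 7. The simplices of K, each written with vertices in increasing order, are:

  0-simplices (8): [0], [1], [2], [3], [4], [5], [6], [7]
  1-simplices (24): (24 of them)
  2-simplices (16): [0,1,2], [0,1,5], [0,2,6], [0,3,4], [0,3,6], [0,4,5], [1,2,7], [1,5,7], [2,3,5], [2,3,7], [2,4,5], [2,4,6], [3,4,7], [3,5,6], [4,6,7], [5,6,7]

giving chain groups C_0 ≅ Z^8, C_1 ≅ Z^24, C_2 ≅ Z^16.

∂_1: C_1 → C_0 is given by ∂[p,q] = [q] − [p].
The 8×24 boundary matrix has rank 7 and Smith normal form diag(1,1,1,1,1,1,1).

∂_2: C_2 → C_1 acts by ∂[p,q,r] = [q,r] − [p,r] + [p,q]. For instance
  ∂[2,3,5] = [3,5] − [2,5] + [2,3],
  ∂[0,1,5] = [1,5] − [0,5] + [0,1].
As a 24×16 matrix over Z this has rank 15, with invariant factors (1,1,1,1,1,1,1,1,1,1,1,1,1,1,1).

From H_k ≅ ker(∂_k) / im(∂_{k+1}) we obtain:

  H_0: rank C_0 − rank ∂_1 = 8 − 7 = 1, and the invariant factors of ∂_1 are all 1, so H_0 = Z.
  H_1: rank ker ∂_1 − rank ∂_2 = (24 − 7) − 15 = 2, and the invariant factors of ∂_2 are all 1, so H_1 = Z^2.
  H_2: rank ker ∂_2 − rank ∂_3 = (16 − 15) − 0 = 1, and there is no ∂_3, so H_2 = Z.

H_0 = Z,  H_1 = Z^2,  H_2 = Z.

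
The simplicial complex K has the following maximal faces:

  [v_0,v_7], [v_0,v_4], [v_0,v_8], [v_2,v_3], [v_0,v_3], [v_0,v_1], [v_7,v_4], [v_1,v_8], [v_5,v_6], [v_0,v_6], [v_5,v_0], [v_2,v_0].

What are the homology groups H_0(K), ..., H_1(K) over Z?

Fix the vertex order v_0 < v_1 < v_2 < v_3 < v_4 < v_5 < v_6 < v_7 < v_8 and write every simplex with vertices in increasing order. Then dim K = 1 and the simplices of K are:

  0-simplices (9): [v_0], [v_1], [v_2], [v_3], [v_4], [v_5], [v_6], [v_7], [v_8]
  1-simplices (12): [v_0,v_1], [v_0,v_2], [v_0,v_3], [v_0,v_4], [v_0,v_5], [v_0,v_6], [v_0,v_7], [v_0,v_8], [v_1,v_8], [v_2,v_3], [v_4,v_7], [v_5,v_6]

so the chain groups are C_0 ≅ Z^9, C_1 ≅ Z^12.

Boundary ∂_1: C_1 → C_0 is given by ∂[p,q] = [q] − [p]. For instance
  ∂[v_0,v_4] = [v_4] − [v_0].
The resulting 9×12 matrix has rank 8, and its Smith normal form has invariant factors (1,1,1,1,1,1,1,1).

Reading off H_k = ker ∂_k / im ∂_{k+1}:

  H_0: rank C_0 − rank ∂_1 = 9 − 8 = 1, and the invariant factors of ∂_1 are all 1, so H_0 = Z.
  H_1: rank ker ∂_1 − rank ∂_2 = (12 − 8) − 0 = 4, and there is no ∂_2, so H_1 = Z^4.

H_0 = Z,  H_1 = Z^4.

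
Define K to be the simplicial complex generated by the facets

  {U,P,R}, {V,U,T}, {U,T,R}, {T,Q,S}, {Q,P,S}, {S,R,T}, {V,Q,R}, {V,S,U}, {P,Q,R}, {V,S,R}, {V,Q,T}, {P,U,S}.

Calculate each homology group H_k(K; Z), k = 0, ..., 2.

H_0 = Z,  H_1 = Z/2,  H_2 = 0.

K has 7 vertices, 18 edges, 12 triangles.
rank ∂_0 = 0, rank ∂_1 = 6 ⇒ b_0 = 7 − 0 − 6 = 1; all invariant factors of ∂_1 are 1 so no torsion. So H_0 ≅ Z.
rank ∂_1 = 6, rank ∂_2 = 12 ⇒ b_1 = 18 − 6 − 12 = 0; ∂_2 has invariant factor(s) [2] giving torsion. So H_1 ≅ Z/2.
rank ∂_2 = 12, rank ∂_3 = 0 ⇒ b_2 = 12 − 12 − 0 = 0. So H_2 ≅ 0.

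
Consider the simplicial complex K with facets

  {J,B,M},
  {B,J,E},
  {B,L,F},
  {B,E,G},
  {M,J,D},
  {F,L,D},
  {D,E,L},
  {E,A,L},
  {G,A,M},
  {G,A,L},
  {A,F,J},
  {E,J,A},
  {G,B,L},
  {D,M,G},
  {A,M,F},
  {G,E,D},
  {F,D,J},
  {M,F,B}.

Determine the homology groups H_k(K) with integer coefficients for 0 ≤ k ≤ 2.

Take the total order A < B < D < E < F < G < J < L < M on the vertex set. Then K (dimension 2) consists of the simplices:

  0-simplices (9): A, B, D, E, F, G, J, L, M
  1-simplices (27): AE, AF, AG, AJ, AL, AM, BE, BF, BG, BJ, BL, BM, DE, DF, DG, DJ, DL, DM, EG, EJ, EL, FJ, FL, FM, GL, GM, JM
  2-simplices (18): AEJ, AEL, AFJ, AFM, AGL, AGM, BEG, BEJ, BFL, BFM, BGL, BJM, DEG, DEL, DFJ, DFL, DGM, DJM

so the chain groups are C_0 ≅ Z^9, C_1 ≅ Z^27, C_2 ≅ Z^18.

Boundary ∂_1: C_1 → C_0 is given by ∂[p,q] = [q] − [p]. For instance
  ∂AG = G − A.
The 9×27 boundary matrix has rank 8 and Smith normal form diag(1,1,1,1,1,1,1,1).

The boundary map ∂_2: C_2 → C_1 sends each 2-simplex [p,q,r] to [q,r] − [p,r] + [p,q]. For instance
  ∂AEJ = EJ − AJ + AE,
  ∂AGL = GL − AL + AG.
The 27×18 boundary matrix has rank 18 and Smith normal form diag(1,1,1,1,1,1,1,1,1,1,1,1,1,1,1,1,1,2).

Reading off H_k = ker ∂_k / im ∂_{k+1}:

  H_0: rank C_0 − rank ∂_1 = 9 − 8 = 1, and the invariant factors of ∂_1 are all 1, so H_0 = Z.
  H_1: rank ker ∂_1 − rank ∂_2 = (27 − 8) − 18 = 1, and ∂_2 has invariant factor 2 > 1, so H_1 = Z ⊕ Z/2Z.
  H_2: rank ker ∂_2 − rank ∂_3 = (18 − 18) − 0 = 0, and there is no ∂_3, so H_2 = 0.

(K is a triangulation of the Klein bottle.)

H_0 ≅ Z,  H_1 ≅ Z ⊕ Z/2Z,  H_2 = 0.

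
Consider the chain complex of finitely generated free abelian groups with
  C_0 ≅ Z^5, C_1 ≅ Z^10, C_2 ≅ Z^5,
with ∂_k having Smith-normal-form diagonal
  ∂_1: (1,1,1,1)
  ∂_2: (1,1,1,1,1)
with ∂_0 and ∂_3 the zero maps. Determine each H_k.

H_0: b_0 = 5 − 0 − 4 = 1; torsion from ∂_1 factors > 1: none. So H_0 = Z.
H_1: b_1 = 10 − 4 − 5 = 1; torsion from ∂_2 factors > 1: none. So H_1 = Z.
H_2: b_2 = 5 − 5 − 0 = 0; torsion from ∂_3 factors > 1: none. So H_2 = 0.

H_0 = Z,  H_1 = Z,  H_2 = 0.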